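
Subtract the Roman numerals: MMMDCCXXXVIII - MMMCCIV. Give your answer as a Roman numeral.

MMMDCCXXXVIII = 3738
MMMCCIV = 3204
3738 - 3204 = 534

DXXXIV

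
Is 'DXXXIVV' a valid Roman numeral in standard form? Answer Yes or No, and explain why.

'DXXXIVV': V should not appear more than once

No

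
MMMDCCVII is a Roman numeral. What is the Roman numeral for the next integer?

MMMDCCVII = 3707, so the next integer is 3707 + 1 = 3708

MMMDCCVIII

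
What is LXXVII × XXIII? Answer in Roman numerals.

LXXVII = 77
XXIII = 23
77 × 23 = 1771

MDCCLXXI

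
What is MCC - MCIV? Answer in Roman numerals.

MCC = 1200
MCIV = 1104
1200 - 1104 = 96

XCVI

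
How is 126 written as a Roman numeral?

Convert 126 to Roman numerals:
  126 contains 1×100 (C)
  26 contains 2×10 (XX)
  6 contains 1×5 (V)
  1 contains 1×1 (I)

CXXVI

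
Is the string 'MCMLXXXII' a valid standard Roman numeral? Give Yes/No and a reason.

'MCMLXXXII': Check the rules: uses only the symbols I, V, X, L, C, D, M; no symbol is repeated more than three times in a row; V, L and D each appear at most once; the only place a smaller symbol precedes a larger one is the allowed subtractive pair CM, the symbol right after such a pair (if any) is smaller than the pair's first symbol, and otherwise the values never increase from left to right. Value: M (1000) + CM (900) + L (50) + X (10) + X (10) + X (10) + I (1) + I (1) = 1982. So it is a valid standard Roman numeral.

Yes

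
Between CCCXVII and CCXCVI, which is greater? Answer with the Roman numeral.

CCCXVII = 317
CCXCVI = 296
317 is larger

CCCXVII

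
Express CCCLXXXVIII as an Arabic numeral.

CCCLXXXVIII: C=100, C=100, C=100, L=50, X=10, X=10, X=10, V=5, I=1, I=1, I=1
100 + 100 + 100 + 50 + 10 + 10 + 10 + 5 + 1 + 1 + 1 = 388

388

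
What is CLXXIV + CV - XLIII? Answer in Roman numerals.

CLXXIV = 174, CV = 105, XLIII = 43
174 + 105 = 279
279 - 43 = 236

CCXXXVI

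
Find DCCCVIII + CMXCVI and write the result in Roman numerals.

DCCCVIII = 808
CMXCVI = 996
808 + 996 = 1804

MDCCCIV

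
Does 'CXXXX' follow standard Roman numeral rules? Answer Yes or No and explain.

'CXXXX': More than 3 consecutive X's

No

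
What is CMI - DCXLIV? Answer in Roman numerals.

CMI = 901
DCXLIV = 644
901 - 644 = 257

CCLVII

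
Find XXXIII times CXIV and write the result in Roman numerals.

XXXIII = 33
CXIV = 114
33 × 114 = 3762

MMMDCCLXII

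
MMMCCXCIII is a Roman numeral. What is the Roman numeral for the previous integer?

MMMCCXCIII = 3293; previous is 3292

MMMCCXCII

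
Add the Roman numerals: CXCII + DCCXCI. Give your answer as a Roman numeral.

CXCII = 192
DCCXCI = 791
192 + 791 = 983

CMLXXXIII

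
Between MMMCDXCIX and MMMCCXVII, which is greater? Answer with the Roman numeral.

MMMCDXCIX = 3499
MMMCCXVII = 3217
3499 is larger

MMMCDXCIX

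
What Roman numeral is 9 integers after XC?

XC = 90
90 + 9 = 99

XCIX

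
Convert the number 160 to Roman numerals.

Convert 160 to Roman numerals:
  160 contains 1×100 (C)
  60 contains 1×50 (L)
  10 contains 1×10 (X)

CLX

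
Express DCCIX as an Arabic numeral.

DCCIX: D=500, C=100, C=100, IX=9
500 + 100 + 100 + 9 = 709

709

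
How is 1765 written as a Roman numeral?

Convert 1765 to Roman numerals:
  1765 contains 1×1000 (M)
  765 contains 1×500 (D)
  265 contains 2×100 (CC)
  65 contains 1×50 (L)
  15 contains 1×10 (X)
  5 contains 1×5 (V)

MDCCLXV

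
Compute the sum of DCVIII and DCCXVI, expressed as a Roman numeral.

DCVIII = 608
DCCXVI = 716
608 + 716 = 1324

MCCCXXIV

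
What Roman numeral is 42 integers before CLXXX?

CLXXX = 180
180 - 42 = 138

CXXXVIII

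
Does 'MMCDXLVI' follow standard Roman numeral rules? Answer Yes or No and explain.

'MMCDXLVI': Check the rules: uses only the symbols I, V, X, L, C, D, M; no symbol is repeated more than three times in a row; V, L and D each appear at most once; the only places a smaller symbol precedes a larger one are the allowed subtractive pairs CD, XL, the symbol right after such a pair (if any) is smaller than the pair's first symbol, and otherwise the values never increase from left to right. Value: M (1000) + M (1000) + CD (400) + XL (40) + V (5) + I (1) = 2446. So it is a valid standard Roman numeral.

Yes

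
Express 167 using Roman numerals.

Convert 167 to Roman numerals:
  167 contains 1×100 (C)
  67 contains 1×50 (L)
  17 contains 1×10 (X)
  7 contains 1×5 (V)
  2 contains 2×1 (II)

CLXVII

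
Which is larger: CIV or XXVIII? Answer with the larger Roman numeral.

CIV = 104
XXVIII = 28
104 is larger

CIV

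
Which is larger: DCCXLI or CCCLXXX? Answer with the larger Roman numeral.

DCCXLI = 741
CCCLXXX = 380
741 is larger

DCCXLI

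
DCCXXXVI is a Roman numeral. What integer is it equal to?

DCCXXXVI: D=500, C=100, C=100, X=10, X=10, X=10, V=5, I=1
500 + 100 + 100 + 10 + 10 + 10 + 5 + 1 = 736

736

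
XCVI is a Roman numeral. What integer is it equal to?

XCVI: XC=90, V=5, I=1
90 + 5 + 1 = 96

96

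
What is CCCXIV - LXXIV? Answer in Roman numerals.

CCCXIV = 314
LXXIV = 74
314 - 74 = 240

CCXL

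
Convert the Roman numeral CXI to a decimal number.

CXI: C=100, X=10, I=1
100 + 10 + 1 = 111

111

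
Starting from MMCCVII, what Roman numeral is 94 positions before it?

MMCCVII = 2207
2207 - 94 = 2113

MMCXIII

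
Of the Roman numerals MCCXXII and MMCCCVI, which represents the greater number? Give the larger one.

MCCXXII = 1222
MMCCCVI = 2306
2306 is larger

MMCCCVI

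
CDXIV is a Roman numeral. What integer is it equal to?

CDXIV: CD=400, X=10, IV=4
400 + 10 + 4 = 414

414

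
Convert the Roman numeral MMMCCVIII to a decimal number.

MMMCCVIII: M=1000, M=1000, M=1000, C=100, C=100, V=5, I=1, I=1, I=1
1000 + 1000 + 1000 + 100 + 100 + 5 + 1 + 1 + 1 = 3208

3208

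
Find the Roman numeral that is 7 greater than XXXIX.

XXXIX = 39
39 + 7 = 46

XLVI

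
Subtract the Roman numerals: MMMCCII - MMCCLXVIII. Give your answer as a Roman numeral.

MMMCCII = 3202
MMCCLXVIII = 2268
3202 - 2268 = 934

CMXXXIV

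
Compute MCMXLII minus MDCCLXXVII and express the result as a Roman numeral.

MCMXLII = 1942
MDCCLXXVII = 1777
1942 - 1777 = 165

CLXV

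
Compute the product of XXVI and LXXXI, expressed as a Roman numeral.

XXVI = 26
LXXXI = 81
26 × 81 = 2106

MMCVI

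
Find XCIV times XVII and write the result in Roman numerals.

XCIV = 94
XVII = 17
94 × 17 = 1598

MDXCVIII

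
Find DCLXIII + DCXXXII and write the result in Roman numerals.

DCLXIII = 663
DCXXXII = 632
663 + 632 = 1295

MCCXCV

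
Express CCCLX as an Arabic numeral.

CCCLX: C=100, C=100, C=100, L=50, X=10
100 + 100 + 100 + 50 + 10 = 360

360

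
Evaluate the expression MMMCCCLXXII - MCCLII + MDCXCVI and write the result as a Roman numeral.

MMMCCCLXXII = 3372, MCCLII = 1252, MDCXCVI = 1696
3372 - 1252 = 2120
2120 + 1696 = 3816

MMMDCCCXVI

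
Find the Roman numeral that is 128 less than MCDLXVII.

MCDLXVII = 1467
1467 - 128 = 1339

MCCCXXXIX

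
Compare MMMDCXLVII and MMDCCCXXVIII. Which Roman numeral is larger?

MMMDCXLVII = 3647
MMDCCCXXVIII = 2828
3647 is larger

MMMDCXLVII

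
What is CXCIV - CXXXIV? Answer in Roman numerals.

CXCIV = 194
CXXXIV = 134
194 - 134 = 60

LX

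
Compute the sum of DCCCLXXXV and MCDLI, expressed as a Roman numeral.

DCCCLXXXV = 885
MCDLI = 1451
885 + 1451 = 2336

MMCCCXXXVI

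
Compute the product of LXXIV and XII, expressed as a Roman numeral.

LXXIV = 74
XII = 12
74 × 12 = 888

DCCCLXXXVIII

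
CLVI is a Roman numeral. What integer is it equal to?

CLVI: C=100, L=50, V=5, I=1
100 + 50 + 5 + 1 = 156

156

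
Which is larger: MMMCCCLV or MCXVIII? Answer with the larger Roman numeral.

MMMCCCLV = 3355
MCXVIII = 1118
3355 is larger

MMMCCCLV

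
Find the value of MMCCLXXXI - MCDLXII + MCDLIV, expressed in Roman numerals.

MMCCLXXXI = 2281, MCDLXII = 1462, MCDLIV = 1454
2281 - 1462 = 819
819 + 1454 = 2273

MMCCLXXIII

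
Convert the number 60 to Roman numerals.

Convert 60 to Roman numerals:
  60 contains 1×50 (L)
  10 contains 1×10 (X)

LX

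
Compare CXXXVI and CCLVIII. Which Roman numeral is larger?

CXXXVI = 136
CCLVIII = 258
258 is larger

CCLVIII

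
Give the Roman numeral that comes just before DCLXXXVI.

DCLXXXVI = 686; previous is 685

DCLXXXV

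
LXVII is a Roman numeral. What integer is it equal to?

LXVII: L=50, X=10, V=5, I=1, I=1
50 + 10 + 5 + 1 + 1 = 67

67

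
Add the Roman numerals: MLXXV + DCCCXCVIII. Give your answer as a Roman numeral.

MLXXV = 1075
DCCCXCVIII = 898
1075 + 898 = 1973

MCMLXXIII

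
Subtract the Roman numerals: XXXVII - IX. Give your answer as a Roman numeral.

XXXVII = 37
IX = 9
37 - 9 = 28

XXVIII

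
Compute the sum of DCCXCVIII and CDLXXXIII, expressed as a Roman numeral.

DCCXCVIII = 798
CDLXXXIII = 483
798 + 483 = 1281

MCCLXXXI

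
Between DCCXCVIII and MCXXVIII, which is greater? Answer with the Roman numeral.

DCCXCVIII = 798
MCXXVIII = 1128
1128 is larger

MCXXVIII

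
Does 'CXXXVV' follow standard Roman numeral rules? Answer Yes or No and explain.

'CXXXVV': V should not appear more than once

No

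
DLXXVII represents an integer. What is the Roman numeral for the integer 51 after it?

DLXXVII = 577
577 + 51 = 628

DCXXVIII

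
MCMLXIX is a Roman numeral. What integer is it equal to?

MCMLXIX: M=1000, CM=900, L=50, X=10, IX=9
1000 + 900 + 50 + 10 + 9 = 1969

1969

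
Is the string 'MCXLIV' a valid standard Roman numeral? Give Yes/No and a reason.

'MCXLIV': Check the rules: uses only the symbols I, V, X, L, C, D, M; no symbol is repeated more than three times in a row; V, L and D each appear at most once; the only places a smaller symbol precedes a larger one are the allowed subtractive pairs XL, IV, the symbol right after such a pair (if any) is smaller than the pair's first symbol, and otherwise the values never increase from left to right. Value: M (1000) + C (100) + XL (40) + IV (4) = 1144. So it is a valid standard Roman numeral.

Yes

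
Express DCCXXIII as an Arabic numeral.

DCCXXIII: D=500, C=100, C=100, X=10, X=10, I=1, I=1, I=1
500 + 100 + 100 + 10 + 10 + 1 + 1 + 1 = 723

723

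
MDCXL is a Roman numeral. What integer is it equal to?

MDCXL: M=1000, D=500, C=100, XL=40
1000 + 500 + 100 + 40 = 1640

1640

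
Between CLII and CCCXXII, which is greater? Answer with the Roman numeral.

CLII = 152
CCCXXII = 322
322 is larger

CCCXXII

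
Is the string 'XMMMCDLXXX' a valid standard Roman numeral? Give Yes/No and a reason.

'XMMMCDLXXX': Invalid subtractive combination: XM

No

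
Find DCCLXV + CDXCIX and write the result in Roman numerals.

DCCLXV = 765
CDXCIX = 499
765 + 499 = 1264

MCCLXIV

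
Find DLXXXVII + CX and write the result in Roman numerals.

DLXXXVII = 587
CX = 110
587 + 110 = 697

DCXCVII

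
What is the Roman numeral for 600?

Convert 600 to Roman numerals:
  600 contains 1×500 (D)
  100 contains 1×100 (C)

DC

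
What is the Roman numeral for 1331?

Convert 1331 to Roman numerals:
  1331 contains 1×1000 (M)
  331 contains 3×100 (CCC)
  31 contains 3×10 (XXX)
  1 contains 1×1 (I)

MCCCXXXI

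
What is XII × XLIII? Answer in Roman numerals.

XII = 12
XLIII = 43
12 × 43 = 516

DXVI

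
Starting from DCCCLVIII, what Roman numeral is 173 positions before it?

DCCCLVIII = 858
858 - 173 = 685

DCLXXXV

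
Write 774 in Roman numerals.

Convert 774 to Roman numerals:
  774 contains 1×500 (D)
  274 contains 2×100 (CC)
  74 contains 1×50 (L)
  24 contains 2×10 (XX)
  4 contains 1×4 (IV)

DCCLXXIV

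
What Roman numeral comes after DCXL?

DCXL = 640; next is 641

DCXLI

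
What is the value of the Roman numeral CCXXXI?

CCXXXI: C=100, C=100, X=10, X=10, X=10, I=1
100 + 100 + 10 + 10 + 10 + 1 = 231

231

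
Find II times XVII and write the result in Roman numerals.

II = 2
XVII = 17
2 × 17 = 34

XXXIV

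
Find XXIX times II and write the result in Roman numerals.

XXIX = 29
II = 2
29 × 2 = 58

LVIII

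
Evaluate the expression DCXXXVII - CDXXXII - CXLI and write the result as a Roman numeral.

DCXXXVII = 637, CDXXXII = 432, CXLI = 141
637 - 432 = 205
205 - 141 = 64

LXIV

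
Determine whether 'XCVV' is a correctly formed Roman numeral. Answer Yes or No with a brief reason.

'XCVV': V should not appear more than once

No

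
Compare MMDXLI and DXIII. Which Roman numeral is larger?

MMDXLI = 2541
DXIII = 513
2541 is larger

MMDXLI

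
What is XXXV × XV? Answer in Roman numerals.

XXXV = 35
XV = 15
35 × 15 = 525

DXXV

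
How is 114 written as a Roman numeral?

Convert 114 to Roman numerals:
  114 contains 1×100 (C)
  14 contains 1×10 (X)
  4 contains 1×4 (IV)

CXIV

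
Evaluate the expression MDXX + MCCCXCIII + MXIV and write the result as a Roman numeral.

MDXX = 1520, MCCCXCIII = 1393, MXIV = 1014
1520 + 1393 = 2913
2913 + 1014 = 3927

MMMCMXXVII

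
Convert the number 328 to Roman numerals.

Convert 328 to Roman numerals:
  328 contains 3×100 (CCC)
  28 contains 2×10 (XX)
  8 contains 1×5 (V)
  3 contains 3×1 (III)

CCCXXVIII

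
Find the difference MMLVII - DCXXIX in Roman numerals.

MMLVII = 2057
DCXXIX = 629
2057 - 629 = 1428

MCDXXVIII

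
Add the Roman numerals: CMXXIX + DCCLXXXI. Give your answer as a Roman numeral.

CMXXIX = 929
DCCLXXXI = 781
929 + 781 = 1710

MDCCX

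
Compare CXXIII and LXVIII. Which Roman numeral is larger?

CXXIII = 123
LXVIII = 68
123 is larger

CXXIII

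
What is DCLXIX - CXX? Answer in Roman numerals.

DCLXIX = 669
CXX = 120
669 - 120 = 549

DXLIX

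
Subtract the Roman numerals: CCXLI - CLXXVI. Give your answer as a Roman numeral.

CCXLI = 241
CLXXVI = 176
241 - 176 = 65

LXV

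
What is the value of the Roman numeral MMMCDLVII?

MMMCDLVII: M=1000, M=1000, M=1000, CD=400, L=50, V=5, I=1, I=1
1000 + 1000 + 1000 + 400 + 50 + 5 + 1 + 1 = 3457

3457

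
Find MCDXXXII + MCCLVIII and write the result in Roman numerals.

MCDXXXII = 1432
MCCLVIII = 1258
1432 + 1258 = 2690

MMDCXC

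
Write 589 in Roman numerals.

Convert 589 to Roman numerals:
  589 contains 1×500 (D)
  89 contains 1×50 (L)
  39 contains 3×10 (XXX)
  9 contains 1×9 (IX)

DLXXXIX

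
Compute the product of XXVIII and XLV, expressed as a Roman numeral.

XXVIII = 28
XLV = 45
28 × 45 = 1260

MCCLX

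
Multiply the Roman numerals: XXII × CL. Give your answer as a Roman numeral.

XXII = 22
CL = 150
22 × 150 = 3300

MMMCCC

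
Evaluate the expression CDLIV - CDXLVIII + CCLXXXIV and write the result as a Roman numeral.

CDLIV = 454, CDXLVIII = 448, CCLXXXIV = 284
454 - 448 = 6
6 + 284 = 290

CCXC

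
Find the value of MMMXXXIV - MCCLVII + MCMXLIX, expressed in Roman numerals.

MMMXXXIV = 3034, MCCLVII = 1257, MCMXLIX = 1949
3034 - 1257 = 1777
1777 + 1949 = 3726

MMMDCCXXVI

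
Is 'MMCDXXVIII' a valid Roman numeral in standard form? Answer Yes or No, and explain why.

'MMCDXXVIII': Check the rules: uses only the symbols I, V, X, L, C, D, M; no symbol is repeated more than three times in a row; V, L and D each appear at most once; the only place a smaller symbol precedes a larger one is the allowed subtractive pair CD, the symbol right after such a pair (if any) is smaller than the pair's first symbol, and otherwise the values never increase from left to right. Value: M (1000) + M (1000) + CD (400) + X (10) + X (10) + V (5) + I (1) + I (1) + I (1) = 2428. So it is a valid standard Roman numeral.

Yes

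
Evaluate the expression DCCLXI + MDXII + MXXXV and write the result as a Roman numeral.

DCCLXI = 761, MDXII = 1512, MXXXV = 1035
761 + 1512 = 2273
2273 + 1035 = 3308

MMMCCCVIII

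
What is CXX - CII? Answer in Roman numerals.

CXX = 120
CII = 102
120 - 102 = 18

XVIII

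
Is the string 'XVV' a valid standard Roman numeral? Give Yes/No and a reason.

'XVV': V should not appear more than once

No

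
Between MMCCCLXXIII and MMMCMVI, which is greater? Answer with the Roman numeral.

MMCCCLXXIII = 2373
MMMCMVI = 3906
3906 is larger

MMMCMVI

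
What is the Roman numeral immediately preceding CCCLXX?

CCCLXX = 370; previous is 369

CCCLXIX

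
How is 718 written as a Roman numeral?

Convert 718 to Roman numerals:
  718 contains 1×500 (D)
  218 contains 2×100 (CC)
  18 contains 1×10 (X)
  8 contains 1×5 (V)
  3 contains 3×1 (III)

DCCXVIII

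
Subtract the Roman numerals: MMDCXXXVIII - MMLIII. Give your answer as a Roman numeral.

MMDCXXXVIII = 2638
MMLIII = 2053
2638 - 2053 = 585

DLXXXV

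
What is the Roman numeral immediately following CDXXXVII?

CDXXXVII = 437; next is 438

CDXXXVIII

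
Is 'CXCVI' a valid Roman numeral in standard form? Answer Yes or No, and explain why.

'CXCVI': Check the rules: uses only the symbols I, V, X, L, C, D, M; no symbol is repeated more than three times in a row; V, L and D each appear at most once; the only place a smaller symbol precedes a larger one is the allowed subtractive pair XC, the symbol right after such a pair (if any) is smaller than the pair's first symbol, and otherwise the values never increase from left to right. Value: C (100) + XC (90) + V (5) + I (1) = 196. So it is a valid standard Roman numeral.

Yes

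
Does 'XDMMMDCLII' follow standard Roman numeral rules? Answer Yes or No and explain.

'XDMMMDCLII': D should not appear more than once

No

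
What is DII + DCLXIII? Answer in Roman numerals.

DII = 502
DCLXIII = 663
502 + 663 = 1165

MCLXV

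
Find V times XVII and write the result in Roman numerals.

V = 5
XVII = 17
5 × 17 = 85

LXXXV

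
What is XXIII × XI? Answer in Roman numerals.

XXIII = 23
XI = 11
23 × 11 = 253

CCLIII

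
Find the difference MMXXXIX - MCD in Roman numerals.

MMXXXIX = 2039
MCD = 1400
2039 - 1400 = 639

DCXXXIX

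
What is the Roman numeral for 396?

Convert 396 to Roman numerals:
  396 contains 3×100 (CCC)
  96 contains 1×90 (XC)
  6 contains 1×5 (V)
  1 contains 1×1 (I)

CCCXCVI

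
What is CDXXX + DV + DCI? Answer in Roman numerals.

CDXXX = 430, DV = 505, DCI = 601
430 + 505 = 935
935 + 601 = 1536

MDXXXVI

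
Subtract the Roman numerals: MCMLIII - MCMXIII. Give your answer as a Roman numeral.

MCMLIII = 1953
MCMXIII = 1913
1953 - 1913 = 40

XL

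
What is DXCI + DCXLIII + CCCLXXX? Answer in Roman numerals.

DXCI = 591, DCXLIII = 643, CCCLXXX = 380
591 + 643 = 1234
1234 + 380 = 1614

MDCXIV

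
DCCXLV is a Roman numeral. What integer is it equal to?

DCCXLV: D=500, C=100, C=100, XL=40, V=5
500 + 100 + 100 + 40 + 5 = 745

745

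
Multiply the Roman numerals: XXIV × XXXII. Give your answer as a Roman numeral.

XXIV = 24
XXXII = 32
24 × 32 = 768

DCCLXVIII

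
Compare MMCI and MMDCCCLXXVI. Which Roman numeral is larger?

MMCI = 2101
MMDCCCLXXVI = 2876
2876 is larger

MMDCCCLXXVI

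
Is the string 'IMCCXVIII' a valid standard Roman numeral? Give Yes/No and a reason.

'IMCCXVIII': Invalid subtractive combination: IM

No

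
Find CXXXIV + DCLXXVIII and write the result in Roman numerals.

CXXXIV = 134
DCLXXVIII = 678
134 + 678 = 812

DCCCXII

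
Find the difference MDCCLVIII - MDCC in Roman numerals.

MDCCLVIII = 1758
MDCC = 1700
1758 - 1700 = 58

LVIII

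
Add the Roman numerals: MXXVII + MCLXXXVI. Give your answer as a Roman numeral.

MXXVII = 1027
MCLXXXVI = 1186
1027 + 1186 = 2213

MMCCXIII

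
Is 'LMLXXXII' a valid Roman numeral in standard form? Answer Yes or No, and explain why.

'LMLXXXII': L should not appear more than once

No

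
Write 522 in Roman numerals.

Convert 522 to Roman numerals:
  522 contains 1×500 (D)
  22 contains 2×10 (XX)
  2 contains 2×1 (II)

DXXII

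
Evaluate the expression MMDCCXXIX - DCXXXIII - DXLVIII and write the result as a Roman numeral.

MMDCCXXIX = 2729, DCXXXIII = 633, DXLVIII = 548
2729 - 633 = 2096
2096 - 548 = 1548

MDXLVIII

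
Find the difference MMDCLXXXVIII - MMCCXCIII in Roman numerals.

MMDCLXXXVIII = 2688
MMCCXCIII = 2293
2688 - 2293 = 395

CCCXCV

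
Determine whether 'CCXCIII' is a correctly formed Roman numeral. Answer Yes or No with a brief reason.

'CCXCIII': Check the rules: uses only the symbols I, V, X, L, C, D, M; no symbol is repeated more than three times in a row; V, L and D each appear at most once; the only place a smaller symbol precedes a larger one is the allowed subtractive pair XC, the symbol right after such a pair (if any) is smaller than the pair's first symbol, and otherwise the values never increase from left to right. Value: C (100) + C (100) + XC (90) + I (1) + I (1) + I (1) = 293. So it is a valid standard Roman numeral.

Yes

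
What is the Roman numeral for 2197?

Convert 2197 to Roman numerals:
  2197 contains 2×1000 (MM)
  197 contains 1×100 (C)
  97 contains 1×90 (XC)
  7 contains 1×5 (V)
  2 contains 2×1 (II)

MMCXCVII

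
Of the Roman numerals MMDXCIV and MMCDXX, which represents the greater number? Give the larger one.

MMDXCIV = 2594
MMCDXX = 2420
2594 is larger

MMDXCIV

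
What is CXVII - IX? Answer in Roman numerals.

CXVII = 117
IX = 9
117 - 9 = 108

CVIII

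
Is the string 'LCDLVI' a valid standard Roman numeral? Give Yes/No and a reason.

'LCDLVI': L should not appear more than once

No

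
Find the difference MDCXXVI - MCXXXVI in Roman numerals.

MDCXXVI = 1626
MCXXXVI = 1136
1626 - 1136 = 490

CDXC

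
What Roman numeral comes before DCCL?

DCCL = 750; previous is 749

DCCXLIX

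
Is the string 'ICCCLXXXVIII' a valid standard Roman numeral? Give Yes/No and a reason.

'ICCCLXXXVIII': Invalid subtractive combination: IC

No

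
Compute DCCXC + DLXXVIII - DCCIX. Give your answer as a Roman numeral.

DCCXC = 790, DLXXVIII = 578, DCCIX = 709
790 + 578 = 1368
1368 - 709 = 659

DCLIX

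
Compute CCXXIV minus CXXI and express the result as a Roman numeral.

CCXXIV = 224
CXXI = 121
224 - 121 = 103

CIII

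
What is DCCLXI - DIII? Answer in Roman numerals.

DCCLXI = 761
DIII = 503
761 - 503 = 258

CCLVIII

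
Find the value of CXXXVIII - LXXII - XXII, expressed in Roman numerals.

CXXXVIII = 138, LXXII = 72, XXII = 22
138 - 72 = 66
66 - 22 = 44

XLIV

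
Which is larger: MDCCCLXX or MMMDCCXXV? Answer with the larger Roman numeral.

MDCCCLXX = 1870
MMMDCCXXV = 3725
3725 is larger

MMMDCCXXV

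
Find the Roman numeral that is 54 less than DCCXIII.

DCCXIII = 713
713 - 54 = 659

DCLIX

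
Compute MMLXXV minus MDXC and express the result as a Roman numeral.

MMLXXV = 2075
MDXC = 1590
2075 - 1590 = 485

CDLXXXV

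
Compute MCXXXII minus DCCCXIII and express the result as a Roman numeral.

MCXXXII = 1132
DCCCXIII = 813
1132 - 813 = 319

CCCXIX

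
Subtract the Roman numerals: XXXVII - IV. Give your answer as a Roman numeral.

XXXVII = 37
IV = 4
37 - 4 = 33

XXXIII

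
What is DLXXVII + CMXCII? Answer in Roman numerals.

DLXXVII = 577
CMXCII = 992
577 + 992 = 1569

MDLXIX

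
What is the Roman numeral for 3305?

Convert 3305 to Roman numerals:
  3305 contains 3×1000 (MMM)
  305 contains 3×100 (CCC)
  5 contains 1×5 (V)

MMMCCCV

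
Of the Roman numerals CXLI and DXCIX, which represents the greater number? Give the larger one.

CXLI = 141
DXCIX = 599
599 is larger

DXCIX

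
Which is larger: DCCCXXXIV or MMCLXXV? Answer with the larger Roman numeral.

DCCCXXXIV = 834
MMCLXXV = 2175
2175 is larger

MMCLXXV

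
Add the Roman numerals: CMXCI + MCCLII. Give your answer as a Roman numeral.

CMXCI = 991
MCCLII = 1252
991 + 1252 = 2243

MMCCXLIII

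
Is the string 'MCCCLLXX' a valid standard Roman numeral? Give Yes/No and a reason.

'MCCCLLXX': L should not appear more than once

No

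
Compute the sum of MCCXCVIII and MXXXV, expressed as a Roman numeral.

MCCXCVIII = 1298
MXXXV = 1035
1298 + 1035 = 2333

MMCCCXXXIII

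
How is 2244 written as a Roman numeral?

Convert 2244 to Roman numerals:
  2244 contains 2×1000 (MM)
  244 contains 2×100 (CC)
  44 contains 1×40 (XL)
  4 contains 1×4 (IV)

MMCCXLIV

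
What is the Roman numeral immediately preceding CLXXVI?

CLXXVI = 176, so the previous integer is 176 - 1 = 175

CLXXV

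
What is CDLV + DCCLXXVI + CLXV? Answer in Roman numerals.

CDLV = 455, DCCLXXVI = 776, CLXV = 165
455 + 776 = 1231
1231 + 165 = 1396

MCCCXCVI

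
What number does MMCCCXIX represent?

MMCCCXIX: M=1000, M=1000, C=100, C=100, C=100, X=10, IX=9
1000 + 1000 + 100 + 100 + 100 + 10 + 9 = 2319

2319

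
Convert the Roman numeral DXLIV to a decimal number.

DXLIV: D=500, XL=40, IV=4
500 + 40 + 4 = 544

544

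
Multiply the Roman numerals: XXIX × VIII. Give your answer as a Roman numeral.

XXIX = 29
VIII = 8
29 × 8 = 232

CCXXXII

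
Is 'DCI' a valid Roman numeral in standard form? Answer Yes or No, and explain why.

'DCI': Check the rules: uses only the symbols I, V, X, L, C, D, M; no symbol is repeated more than three times in a row; V, L and D each appear at most once; no smaller symbol precedes a larger one (values never increase from left to right). Value: D (500) + C (100) + I (1) = 601. So it is a valid standard Roman numeral.

Yes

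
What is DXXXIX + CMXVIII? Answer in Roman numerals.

DXXXIX = 539
CMXVIII = 918
539 + 918 = 1457

MCDLVII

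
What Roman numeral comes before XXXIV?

XXXIV = 34, so the previous integer is 34 - 1 = 33

XXXIII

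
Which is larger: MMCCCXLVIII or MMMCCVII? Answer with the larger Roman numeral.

MMCCCXLVIII = 2348
MMMCCVII = 3207
3207 is larger

MMMCCVII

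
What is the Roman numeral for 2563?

Convert 2563 to Roman numerals:
  2563 contains 2×1000 (MM)
  563 contains 1×500 (D)
  63 contains 1×50 (L)
  13 contains 1×10 (X)
  3 contains 3×1 (III)

MMDLXIII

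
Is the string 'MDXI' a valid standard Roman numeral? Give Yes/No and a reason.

'MDXI': Check the rules: uses only the symbols I, V, X, L, C, D, M; no symbol is repeated more than three times in a row; V, L and D each appear at most once; no smaller symbol precedes a larger one (values never increase from left to right). Value: M (1000) + D (500) + X (10) + I (1) = 1511. So it is a valid standard Roman numeral.

Yes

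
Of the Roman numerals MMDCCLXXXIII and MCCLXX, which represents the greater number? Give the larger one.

MMDCCLXXXIII = 2783
MCCLXX = 1270
2783 is larger

MMDCCLXXXIII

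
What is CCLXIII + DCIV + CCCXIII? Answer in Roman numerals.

CCLXIII = 263, DCIV = 604, CCCXIII = 313
263 + 604 = 867
867 + 313 = 1180

MCLXXX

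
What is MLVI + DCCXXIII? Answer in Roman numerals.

MLVI = 1056
DCCXXIII = 723
1056 + 723 = 1779

MDCCLXXIX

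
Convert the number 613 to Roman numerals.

Convert 613 to Roman numerals:
  613 contains 1×500 (D)
  113 contains 1×100 (C)
  13 contains 1×10 (X)
  3 contains 3×1 (III)

DCXIII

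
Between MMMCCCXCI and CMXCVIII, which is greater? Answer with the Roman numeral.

MMMCCCXCI = 3391
CMXCVIII = 998
3391 is larger

MMMCCCXCI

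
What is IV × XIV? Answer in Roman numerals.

IV = 4
XIV = 14
4 × 14 = 56

LVI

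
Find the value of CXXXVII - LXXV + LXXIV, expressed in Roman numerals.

CXXXVII = 137, LXXV = 75, LXXIV = 74
137 - 75 = 62
62 + 74 = 136

CXXXVI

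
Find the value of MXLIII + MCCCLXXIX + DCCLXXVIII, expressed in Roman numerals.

MXLIII = 1043, MCCCLXXIX = 1379, DCCLXXVIII = 778
1043 + 1379 = 2422
2422 + 778 = 3200

MMMCC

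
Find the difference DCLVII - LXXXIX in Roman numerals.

DCLVII = 657
LXXXIX = 89
657 - 89 = 568

DLXVIII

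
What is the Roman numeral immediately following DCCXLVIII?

DCCXLVIII = 748, so the next integer is 748 + 1 = 749

DCCXLIX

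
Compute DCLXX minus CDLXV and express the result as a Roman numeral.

DCLXX = 670
CDLXV = 465
670 - 465 = 205

CCV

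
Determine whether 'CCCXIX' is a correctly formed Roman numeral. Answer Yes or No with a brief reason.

'CCCXIX': Check the rules: uses only the symbols I, V, X, L, C, D, M; no symbol is repeated more than three times in a row; V, L and D each appear at most once; the only place a smaller symbol precedes a larger one is the allowed subtractive pair IX, the symbol right after such a pair (if any) is smaller than the pair's first symbol, and otherwise the values never increase from left to right. Value: C (100) + C (100) + C (100) + X (10) + IX (9) = 319. So it is a valid standard Roman numeral.

Yes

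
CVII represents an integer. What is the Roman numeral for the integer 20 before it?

CVII = 107
107 - 20 = 87

LXXXVII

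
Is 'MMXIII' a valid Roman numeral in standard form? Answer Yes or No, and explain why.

'MMXIII': Check the rules: uses only the symbols I, V, X, L, C, D, M; no symbol is repeated more than three times in a row; V, L and D each appear at most once; no smaller symbol precedes a larger one (values never increase from left to right). Value: M (1000) + M (1000) + X (10) + I (1) + I (1) + I (1) = 2013. So it is a valid standard Roman numeral.

Yes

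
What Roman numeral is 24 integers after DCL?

DCL = 650
650 + 24 = 674

DCLXXIV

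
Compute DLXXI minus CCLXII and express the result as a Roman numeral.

DLXXI = 571
CCLXII = 262
571 - 262 = 309

CCCIX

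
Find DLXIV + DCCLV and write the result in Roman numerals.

DLXIV = 564
DCCLV = 755
564 + 755 = 1319

MCCCXIX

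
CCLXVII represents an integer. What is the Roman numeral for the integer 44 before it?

CCLXVII = 267
267 - 44 = 223

CCXXIII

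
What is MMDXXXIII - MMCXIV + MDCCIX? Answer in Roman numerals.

MMDXXXIII = 2533, MMCXIV = 2114, MDCCIX = 1709
2533 - 2114 = 419
419 + 1709 = 2128

MMCXXVIII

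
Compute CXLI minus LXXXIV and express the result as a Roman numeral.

CXLI = 141
LXXXIV = 84
141 - 84 = 57

LVII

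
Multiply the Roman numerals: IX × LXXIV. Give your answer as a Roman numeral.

IX = 9
LXXIV = 74
9 × 74 = 666

DCLXVI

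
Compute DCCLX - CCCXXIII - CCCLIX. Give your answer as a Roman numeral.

DCCLX = 760, CCCXXIII = 323, CCCLIX = 359
760 - 323 = 437
437 - 359 = 78

LXXVIII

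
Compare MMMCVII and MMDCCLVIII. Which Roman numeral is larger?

MMMCVII = 3107
MMDCCLVIII = 2758
3107 is larger

MMMCVII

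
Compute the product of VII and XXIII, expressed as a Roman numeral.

VII = 7
XXIII = 23
7 × 23 = 161

CLXI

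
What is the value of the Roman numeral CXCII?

CXCII: C=100, XC=90, I=1, I=1
100 + 90 + 1 + 1 = 192

192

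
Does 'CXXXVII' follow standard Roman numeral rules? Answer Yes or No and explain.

'CXXXVII': Check the rules: uses only the symbols I, V, X, L, C, D, M; no symbol is repeated more than three times in a row; V, L and D each appear at most once; no smaller symbol precedes a larger one (values never increase from left to right). Value: C (100) + X (10) + X (10) + X (10) + V (5) + I (1) + I (1) = 137. So it is a valid standard Roman numeral.

Yes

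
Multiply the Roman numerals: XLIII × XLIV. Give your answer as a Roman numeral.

XLIII = 43
XLIV = 44
43 × 44 = 1892

MDCCCXCII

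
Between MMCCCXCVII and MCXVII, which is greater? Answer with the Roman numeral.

MMCCCXCVII = 2397
MCXVII = 1117
2397 is larger

MMCCCXCVII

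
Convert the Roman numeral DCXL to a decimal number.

DCXL: D=500, C=100, XL=40
500 + 100 + 40 = 640

640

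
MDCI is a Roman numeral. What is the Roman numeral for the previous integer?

MDCI = 1601; previous is 1600

MDC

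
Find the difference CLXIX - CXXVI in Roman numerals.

CLXIX = 169
CXXVI = 126
169 - 126 = 43

XLIII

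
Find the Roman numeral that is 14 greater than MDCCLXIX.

MDCCLXIX = 1769
1769 + 14 = 1783

MDCCLXXXIII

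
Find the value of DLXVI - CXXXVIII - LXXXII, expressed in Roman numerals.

DLXVI = 566, CXXXVIII = 138, LXXXII = 82
566 - 138 = 428
428 - 82 = 346

CCCXLVI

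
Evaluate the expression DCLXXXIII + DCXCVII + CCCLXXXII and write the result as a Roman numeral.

DCLXXXIII = 683, DCXCVII = 697, CCCLXXXII = 382
683 + 697 = 1380
1380 + 382 = 1762

MDCCLXII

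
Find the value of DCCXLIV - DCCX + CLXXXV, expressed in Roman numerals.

DCCXLIV = 744, DCCX = 710, CLXXXV = 185
744 - 710 = 34
34 + 185 = 219

CCXIX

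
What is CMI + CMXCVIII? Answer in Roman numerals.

CMI = 901
CMXCVIII = 998
901 + 998 = 1899

MDCCCXCIX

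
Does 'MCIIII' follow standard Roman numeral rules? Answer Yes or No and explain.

'MCIIII': More than 3 consecutive I's

No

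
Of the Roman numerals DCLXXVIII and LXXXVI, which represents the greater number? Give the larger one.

DCLXXVIII = 678
LXXXVI = 86
678 is larger

DCLXXVIII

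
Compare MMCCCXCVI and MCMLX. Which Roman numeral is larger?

MMCCCXCVI = 2396
MCMLX = 1960
2396 is larger

MMCCCXCVI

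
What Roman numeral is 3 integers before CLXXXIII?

CLXXXIII = 183
183 - 3 = 180

CLXXX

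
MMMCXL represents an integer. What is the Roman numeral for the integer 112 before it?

MMMCXL = 3140
3140 - 112 = 3028

MMMXXVIII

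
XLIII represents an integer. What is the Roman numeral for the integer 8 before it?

XLIII = 43
43 - 8 = 35

XXXV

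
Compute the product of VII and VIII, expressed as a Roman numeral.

VII = 7
VIII = 8
7 × 8 = 56

LVI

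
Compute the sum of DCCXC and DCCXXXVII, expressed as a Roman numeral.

DCCXC = 790
DCCXXXVII = 737
790 + 737 = 1527

MDXXVII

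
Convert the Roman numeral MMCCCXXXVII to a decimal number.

MMCCCXXXVII: M=1000, M=1000, C=100, C=100, C=100, X=10, X=10, X=10, V=5, I=1, I=1
1000 + 1000 + 100 + 100 + 100 + 10 + 10 + 10 + 5 + 1 + 1 = 2337

2337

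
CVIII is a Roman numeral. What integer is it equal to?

CVIII: C=100, V=5, I=1, I=1, I=1
100 + 5 + 1 + 1 + 1 = 108

108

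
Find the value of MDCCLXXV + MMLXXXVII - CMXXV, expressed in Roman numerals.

MDCCLXXV = 1775, MMLXXXVII = 2087, CMXXV = 925
1775 + 2087 = 3862
3862 - 925 = 2937

MMCMXXXVII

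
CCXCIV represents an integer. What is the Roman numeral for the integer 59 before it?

CCXCIV = 294
294 - 59 = 235

CCXXXV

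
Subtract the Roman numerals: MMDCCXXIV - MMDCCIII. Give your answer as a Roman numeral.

MMDCCXXIV = 2724
MMDCCIII = 2703
2724 - 2703 = 21

XXI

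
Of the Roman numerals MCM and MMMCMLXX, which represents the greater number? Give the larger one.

MCM = 1900
MMMCMLXX = 3970
3970 is larger

MMMCMLXX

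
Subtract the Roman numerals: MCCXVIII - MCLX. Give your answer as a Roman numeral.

MCCXVIII = 1218
MCLX = 1160
1218 - 1160 = 58

LVIII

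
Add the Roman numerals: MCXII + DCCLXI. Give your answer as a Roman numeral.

MCXII = 1112
DCCLXI = 761
1112 + 761 = 1873

MDCCCLXXIII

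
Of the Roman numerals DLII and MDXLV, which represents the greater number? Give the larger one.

DLII = 552
MDXLV = 1545
1545 is larger

MDXLV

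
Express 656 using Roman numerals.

Convert 656 to Roman numerals:
  656 contains 1×500 (D)
  156 contains 1×100 (C)
  56 contains 1×50 (L)
  6 contains 1×5 (V)
  1 contains 1×1 (I)

DCLVI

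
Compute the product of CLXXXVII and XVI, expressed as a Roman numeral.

CLXXXVII = 187
XVI = 16
187 × 16 = 2992

MMCMXCII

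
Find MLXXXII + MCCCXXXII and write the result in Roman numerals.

MLXXXII = 1082
MCCCXXXII = 1332
1082 + 1332 = 2414

MMCDXIV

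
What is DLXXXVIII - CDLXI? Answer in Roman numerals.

DLXXXVIII = 588
CDLXI = 461
588 - 461 = 127

CXXVII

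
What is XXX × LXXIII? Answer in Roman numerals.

XXX = 30
LXXIII = 73
30 × 73 = 2190

MMCXC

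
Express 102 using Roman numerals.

Convert 102 to Roman numerals:
  102 contains 1×100 (C)
  2 contains 2×1 (II)

CII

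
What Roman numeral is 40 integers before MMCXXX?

MMCXXX = 2130
2130 - 40 = 2090

MMXC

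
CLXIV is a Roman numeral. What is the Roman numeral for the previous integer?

CLXIV = 164; previous is 163

CLXIII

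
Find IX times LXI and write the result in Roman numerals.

IX = 9
LXI = 61
9 × 61 = 549

DXLIX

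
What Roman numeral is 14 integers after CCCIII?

CCCIII = 303
303 + 14 = 317

CCCXVII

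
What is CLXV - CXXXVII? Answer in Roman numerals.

CLXV = 165
CXXXVII = 137
165 - 137 = 28

XXVIII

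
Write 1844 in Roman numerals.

Convert 1844 to Roman numerals:
  1844 contains 1×1000 (M)
  844 contains 1×500 (D)
  344 contains 3×100 (CCC)
  44 contains 1×40 (XL)
  4 contains 1×4 (IV)

MDCCCXLIV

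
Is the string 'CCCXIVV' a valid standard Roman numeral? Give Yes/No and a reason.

'CCCXIVV': V should not appear more than once

No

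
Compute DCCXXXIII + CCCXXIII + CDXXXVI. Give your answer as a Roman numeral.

DCCXXXIII = 733, CCCXXIII = 323, CDXXXVI = 436
733 + 323 = 1056
1056 + 436 = 1492

MCDXCII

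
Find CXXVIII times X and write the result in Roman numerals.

CXXVIII = 128
X = 10
128 × 10 = 1280

MCCLXXX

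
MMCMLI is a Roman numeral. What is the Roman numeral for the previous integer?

MMCMLI = 2951, so the previous integer is 2951 - 1 = 2950

MMCML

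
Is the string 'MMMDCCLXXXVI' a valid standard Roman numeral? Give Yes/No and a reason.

'MMMDCCLXXXVI': Check the rules: uses only the symbols I, V, X, L, C, D, M; no symbol is repeated more than three times in a row; V, L and D each appear at most once; no smaller symbol precedes a larger one (values never increase from left to right). Value: M (1000) + M (1000) + M (1000) + D (500) + C (100) + C (100) + L (50) + X (10) + X (10) + X (10) + V (5) + I (1) = 3786. So it is a valid standard Roman numeral.

Yes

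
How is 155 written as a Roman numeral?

Convert 155 to Roman numerals:
  155 contains 1×100 (C)
  55 contains 1×50 (L)
  5 contains 1×5 (V)

CLV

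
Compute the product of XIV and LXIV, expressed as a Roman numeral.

XIV = 14
LXIV = 64
14 × 64 = 896

DCCCXCVI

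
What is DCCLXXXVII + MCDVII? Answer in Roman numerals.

DCCLXXXVII = 787
MCDVII = 1407
787 + 1407 = 2194

MMCXCIV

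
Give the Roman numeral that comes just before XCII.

XCII = 92, so the previous integer is 92 - 1 = 91

XCI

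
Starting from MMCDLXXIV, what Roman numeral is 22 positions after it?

MMCDLXXIV = 2474
2474 + 22 = 2496

MMCDXCVI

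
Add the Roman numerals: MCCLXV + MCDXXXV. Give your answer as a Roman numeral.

MCCLXV = 1265
MCDXXXV = 1435
1265 + 1435 = 2700

MMDCC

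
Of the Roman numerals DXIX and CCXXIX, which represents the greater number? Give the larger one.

DXIX = 519
CCXXIX = 229
519 is larger

DXIX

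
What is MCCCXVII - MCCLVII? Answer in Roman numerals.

MCCCXVII = 1317
MCCLVII = 1257
1317 - 1257 = 60

LX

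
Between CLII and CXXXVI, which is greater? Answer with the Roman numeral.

CLII = 152
CXXXVI = 136
152 is larger

CLII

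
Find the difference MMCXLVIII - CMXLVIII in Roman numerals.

MMCXLVIII = 2148
CMXLVIII = 948
2148 - 948 = 1200

MCC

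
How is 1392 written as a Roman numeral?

Convert 1392 to Roman numerals:
  1392 contains 1×1000 (M)
  392 contains 3×100 (CCC)
  92 contains 1×90 (XC)
  2 contains 2×1 (II)

MCCCXCII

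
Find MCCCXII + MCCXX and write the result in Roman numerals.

MCCCXII = 1312
MCCXX = 1220
1312 + 1220 = 2532

MMDXXXII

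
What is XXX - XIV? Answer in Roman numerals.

XXX = 30
XIV = 14
30 - 14 = 16

XVI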